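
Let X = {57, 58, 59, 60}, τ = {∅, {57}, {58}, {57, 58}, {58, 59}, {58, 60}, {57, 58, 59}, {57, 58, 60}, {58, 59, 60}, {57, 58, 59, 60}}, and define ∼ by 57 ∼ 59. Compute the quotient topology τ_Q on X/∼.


X/∼ = {[57=59], [58], [60]}; |τ_Q| = 5.

Equivalence classes: [57=59], [58], [60].
Quotient map π: X → X/∼ sends 57 ↦ [57=59], 58 ↦ [58], 59 ↦ [57=59], 60 ↦ [60].
For each subset V ⊆ X/∼, compute π^{-1}(V) ⊆ X and check whether π^{-1}(V) ∈ τ. V is open in τ_Q iff π^{-1}(V) ∈ τ.
  V = {}: π^{-1}(V) = ∅ ∈ τ ✓.
  V = {[57=59]}: π^{-1}(V) = {57, 59} ∉ τ ✗.
  V = {[58]}: π^{-1}(V) = {58} ∈ τ ✓.
  V = {[57=59], [58]}: π^{-1}(V) = {57, 58, 59} ∈ τ ✓.
  V = {[60]}: π^{-1}(V) = {60} ∉ τ ✗.
  V = {[57=59], [60]}: π^{-1}(V) = {57, 59, 60} ∉ τ ✗.
  V = {[58], [60]}: π^{-1}(V) = {58, 60} ∈ τ ✓.
  V = {[57=59], [58], [60]}: π^{-1}(V) = {57, 58, 59, 60} ∈ τ ✓.
Open sets in the quotient: τ_Q = {{}, {[58]}, {[57=59], [58]}, {[58], [60]}, {[57=59], [58], [60]}} (5 elements).


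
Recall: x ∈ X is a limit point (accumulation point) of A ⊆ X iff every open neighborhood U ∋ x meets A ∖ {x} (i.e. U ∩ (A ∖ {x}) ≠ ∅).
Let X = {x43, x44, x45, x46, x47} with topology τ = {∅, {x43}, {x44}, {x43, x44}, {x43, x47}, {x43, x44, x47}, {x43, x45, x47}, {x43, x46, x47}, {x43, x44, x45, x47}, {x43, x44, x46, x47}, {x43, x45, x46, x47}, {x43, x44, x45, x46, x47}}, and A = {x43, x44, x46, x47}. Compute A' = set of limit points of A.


A' = {x45, x46, x47}

For each x ∈ X, list the open sets U ∈ τ with x ∈ U, then check whether U ∩ (A ∖ {x}) ≠ ∅ for every such U.
  x = x43: open {x43} ∋ x has {x43} ∩ (A ∖ {x43}) = ∅, so x is NOT a limit point.
  x = x44: open {x44} ∋ x has {x44} ∩ (A ∖ {x44}) = ∅, so x is NOT a limit point.
  x = x45: opens ∋ x are {x43, x45, x47}, {x43, x44, x45, x47}, {x43, x45, x46, x47}, {x43, x44, x45, x46, x47}; each meets A ∖ {x45}, so x IS a limit point.
  x = x46: opens ∋ x are {x43, x46, x47}, {x43, x44, x46, x47}, {x43, x45, x46, x47}, {x43, x44, x45, x46, x47}; each meets A ∖ {x46}, so x IS a limit point.
  x = x47: opens ∋ x are {x43, x47}, {x43, x44, x47}, {x43, x45, x47}, {x43, x46, x47}, {x43, x44, x45, x47}, {x43, x44, x46, x47}, {x43, x45, x46, x47}, {x43, x44, x45, x46, x47}; each meets A ∖ {x47}, so x IS a limit point.
Collecting: A' = {x45, x46, x47}.


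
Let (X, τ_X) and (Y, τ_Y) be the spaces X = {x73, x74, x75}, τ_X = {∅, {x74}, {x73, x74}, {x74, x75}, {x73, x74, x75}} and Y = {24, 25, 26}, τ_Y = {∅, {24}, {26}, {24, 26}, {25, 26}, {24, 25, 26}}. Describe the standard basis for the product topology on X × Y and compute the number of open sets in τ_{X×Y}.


Basis B = {∅ × ∅, {x74} × {24}, {x74} × {26}, {x73, x74} × {24}, {x73, x74} × {26}, {x74} × {24, 26}, {x74, x75} × {24}, {x74} × {25, 26}, {x74, x75} × {26}, {x73, x74, x75} × {24}, {x73, x74, x75} × {26}, {x74} × {24, 25, 26}, {x73, x74} × {24, 26}, {x73, x74} × {25, 26}, {x74, x75} × {24, 26}, {x74, x75} × {25, 26}, {x73, x74} × {24, 25, 26}, {x73, x74, x75} × {24, 26}, {x73, x74, x75} × {25, 26}, {x74, x75} × {24, 25, 26}, {x73, x74, x75} × {24, 25, 26}}; |τ_{X×Y}| = 70.

Enumerate products U × V with U ∈ τ_X, V ∈ τ_Y (deduplicated):
  ∅ × ∅ = {} (∅)
  {x74} × {24} = {(x74,24)}
  {x74} × {26} = {(x74,26)}
  {x73, x74} × {24} = {(x73,24), (x74,24)}
  {x73, x74} × {26} = {(x73,26), (x74,26)}
  {x74} × {24, 26} = {(x74,24), (x74,26)}
  {x74, x75} × {24} = {(x74,24), (x75,24)}
  {x74} × {25, 26} = {(x74,25), (x74,26)}
  {x74, x75} × {26} = {(x74,26), (x75,26)}
  {x73, x74, x75} × {24} = {(x73,24), (x74,24), (x75,24)}
  {x73, x74, x75} × {26} = {(x73,26), (x74,26), (x75,26)}
  {x74} × {24, 25, 26} = {(x74,24), (x74,25), (x74,26)}
  {x73, x74} × {24, 26} = {(x73,24), (x73,26), (x74,24), (x74,26)}
  {x73, x74} × {25, 26} = {(x73,25), (x73,26), (x74,25), (x74,26)}
  {x74, x75} × {24, 26} = {(x74,24), (x74,26), (x75,24), (x75,26)}
  {x74, x75} × {25, 26} = {(x74,25), (x74,26), (x75,25), (x75,26)}
  {x73, x74} × {24, 25, 26} = {(x73,24), (x73,25), (x73,26), (x74,24), (x74,25), (x74,26)}
  {x73, x74, x75} × {24, 26} = {(x73,24), (x73,26), (x74,24), (x74,26), (x75,24), (x75,26)}
  {x73, x74, x75} × {25, 26} = {(x73,25), (x73,26), (x74,25), (x74,26), (x75,25), (x75,26)}
  {x74, x75} × {24, 25, 26} = {(x74,24), (x74,25), (x74,26), (x75,24), (x75,25), (x75,26)}
  {x73, x74, x75} × {24, 25, 26} = {(x73,24), (x73,25), (x73,26), (x74,24), (x74,25), (x74,26), (x75,24), (x75,25), (x75,26)}
These 21 distinct sets form the basis B.
Close under arbitrary unions to get τ_{X×Y}; counting gives |τ_{X×Y}| = 70.


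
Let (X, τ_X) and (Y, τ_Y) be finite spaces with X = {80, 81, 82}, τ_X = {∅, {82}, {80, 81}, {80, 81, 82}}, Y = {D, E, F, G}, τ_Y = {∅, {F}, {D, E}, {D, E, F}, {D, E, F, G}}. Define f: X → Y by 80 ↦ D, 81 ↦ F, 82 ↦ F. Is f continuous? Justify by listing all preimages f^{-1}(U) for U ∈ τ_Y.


f is NOT continuous.

Compute f^{-1}(U) for each U ∈ τ_Y:
  U = ∅: f^{-1}(U) = ∅ ∈ τ_X ✓.
  U = {F}: f^{-1}(U) = {81, 82} ∉ τ_X ✗.
  U = {D, E}: f^{-1}(U) = {80} ∉ τ_X ✗.
  U = {D, E, F}: f^{-1}(U) = {80, 81, 82} ∈ τ_X ✓.
  U = {D, E, F, G}: f^{-1}(U) = {80, 81, 82} ∈ τ_X ✓.
Found U = {F} with f^{-1}(U) = {81, 82} not in τ_X. Therefore f is NOT continuous.


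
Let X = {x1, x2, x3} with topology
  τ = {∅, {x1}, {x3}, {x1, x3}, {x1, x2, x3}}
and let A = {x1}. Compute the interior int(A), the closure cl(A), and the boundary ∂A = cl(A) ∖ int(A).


int(A) = {x1}, cl(A) = {x1, x2}, ∂A = {x2}.

Closed sets in (X, τ) are complements of opens:
  closed(X, τ) = {∅, {x2}, {x1, x2}, {x2, x3}, {x1, x2, x3}}.
int(A) = ⋃ {U ∈ τ : U ⊆ A}. Opens contained in A: ∅, {x1}.
Taking the union of these: int(A) = {x1}.
cl(A) = ⋂ {C closed : A ⊆ C}. Closed sets containing A: {x1, x2}, {x1, x2, x3}.
Intersecting these: cl(A) = {x1, x2}.
∂A = cl(A) ∖ int(A) = {x1, x2} ∖ {x1} = {x2}.


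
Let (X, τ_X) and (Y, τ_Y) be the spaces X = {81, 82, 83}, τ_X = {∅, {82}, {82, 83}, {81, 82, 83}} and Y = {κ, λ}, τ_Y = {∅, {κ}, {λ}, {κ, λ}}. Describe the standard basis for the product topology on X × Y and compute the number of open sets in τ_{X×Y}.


Basis B = {∅ × ∅, {82} × {κ}, {82} × {λ}, {82} × {κ, λ}, {82, 83} × {κ}, {82, 83} × {λ}, {81, 82, 83} × {κ}, {81, 82, 83} × {λ}, {82, 83} × {κ, λ}, {81, 82, 83} × {κ, λ}}; |τ_{X×Y}| = 16.

Enumerate products U × V with U ∈ τ_X, V ∈ τ_Y (deduplicated):
  ∅ × ∅ = {} (∅)
  {82} × {κ} = {(82,κ)}
  {82} × {λ} = {(82,λ)}
  {82} × {κ, λ} = {(82,κ), (82,λ)}
  {82, 83} × {κ} = {(82,κ), (83,κ)}
  {82, 83} × {λ} = {(82,λ), (83,λ)}
  {81, 82, 83} × {κ} = {(81,κ), (82,κ), (83,κ)}
  {81, 82, 83} × {λ} = {(81,λ), (82,λ), (83,λ)}
  {82, 83} × {κ, λ} = {(82,κ), (82,λ), (83,κ), (83,λ)}
  {81, 82, 83} × {κ, λ} = {(81,κ), (81,λ), (82,κ), (82,λ), (83,κ), (83,λ)}
These 10 distinct sets form the basis B.
Close under arbitrary unions to get τ_{X×Y}; counting gives |τ_{X×Y}| = 16.


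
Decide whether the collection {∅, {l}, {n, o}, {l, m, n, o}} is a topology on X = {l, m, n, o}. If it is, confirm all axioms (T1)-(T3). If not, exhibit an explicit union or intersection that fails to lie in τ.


τ is NOT a topology on X.

Axiom (T1): ∅ ∈ τ? Yes; X ∈ τ? Yes.
Axiom (T2/T3): check pairwise unions and intersections of members of τ.
Counterexample for (T2): {l} ∪ {n, o} = {l, n, o} ∉ τ. Therefore τ is NOT a topology.


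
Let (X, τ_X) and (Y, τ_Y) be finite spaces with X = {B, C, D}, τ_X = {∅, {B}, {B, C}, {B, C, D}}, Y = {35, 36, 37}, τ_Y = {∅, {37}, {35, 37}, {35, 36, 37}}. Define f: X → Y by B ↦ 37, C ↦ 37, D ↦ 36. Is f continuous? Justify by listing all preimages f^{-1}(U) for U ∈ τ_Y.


f IS continuous.

Compute f^{-1}(U) for each U ∈ τ_Y:
  U = ∅: f^{-1}(U) = ∅ ∈ τ_X ✓.
  U = {37}: f^{-1}(U) = {B, C} ∈ τ_X ✓.
  U = {35, 37}: f^{-1}(U) = {B, C} ∈ τ_X ✓.
  U = {35, 36, 37}: f^{-1}(U) = {B, C, D} ∈ τ_X ✓.
Every preimage lies in τ_X, so f IS continuous.


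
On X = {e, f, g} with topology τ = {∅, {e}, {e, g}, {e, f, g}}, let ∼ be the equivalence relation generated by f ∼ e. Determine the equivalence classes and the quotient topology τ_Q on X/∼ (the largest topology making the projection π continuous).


X/∼ = {[e=f], [g]}; |τ_Q| = 2.

Equivalence classes: [e=f], [g].
Quotient map π: X → X/∼ sends e ↦ [e=f], f ↦ [e=f], g ↦ [g].
For each subset V ⊆ X/∼, compute π^{-1}(V) ⊆ X and check whether π^{-1}(V) ∈ τ. V is open in τ_Q iff π^{-1}(V) ∈ τ.
  V = {}: π^{-1}(V) = ∅ ∈ τ ✓.
  V = {[e=f]}: π^{-1}(V) = {e, f} ∉ τ ✗.
  V = {[g]}: π^{-1}(V) = {g} ∉ τ ✗.
  V = {[e=f], [g]}: π^{-1}(V) = {e, f, g} ∈ τ ✓.
Open sets in the quotient: τ_Q = {{}, {[e=f], [g]}} (2 elements).


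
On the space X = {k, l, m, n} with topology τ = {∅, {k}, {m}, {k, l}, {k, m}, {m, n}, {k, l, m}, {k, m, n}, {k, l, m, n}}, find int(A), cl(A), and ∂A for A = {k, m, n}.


int(A) = {k, m, n}, cl(A) = {k, l, m, n}, ∂A = {l}.

Closed sets in (X, τ) are complements of opens:
  closed(X, τ) = {∅, {l}, {n}, {k, l}, {l, n}, {m, n}, {k, l, n}, {l, m, n}, {k, l, m, n}}.
int(A) = ⋃ {U ∈ τ : U ⊆ A}. Opens contained in A: ∅, {k}, {m}, {k, m}, {m, n}, {k, m, n}.
Taking the union of these: int(A) = {k, m, n}.
cl(A) = ⋂ {C closed : A ⊆ C}. Closed sets containing A: {k, l, m, n}.
Intersecting these: cl(A) = {k, l, m, n}.
∂A = cl(A) ∖ int(A) = {k, l, m, n} ∖ {k, m, n} = {l}.


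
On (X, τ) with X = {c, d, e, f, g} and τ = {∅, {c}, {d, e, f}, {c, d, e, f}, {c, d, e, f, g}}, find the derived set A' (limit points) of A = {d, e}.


A' = {d, e, f, g}

For each x ∈ X, list the open sets U ∈ τ with x ∈ U, then check whether U ∩ (A ∖ {x}) ≠ ∅ for every such U.
  x = c: open {c} ∋ x has {c} ∩ (A ∖ {c}) = ∅, so x is NOT a limit point.
  x = d: opens ∋ x are {d, e, f}, {c, d, e, f}, {c, d, e, f, g}; each meets A ∖ {d}, so x IS a limit point.
  x = e: opens ∋ x are {d, e, f}, {c, d, e, f}, {c, d, e, f, g}; each meets A ∖ {e}, so x IS a limit point.
  x = f: opens ∋ x are {d, e, f}, {c, d, e, f}, {c, d, e, f, g}; each meets A ∖ {f}, so x IS a limit point.
  x = g: opens ∋ x are {c, d, e, f, g}; each meets A ∖ {g}, so x IS a limit point.
Collecting: A' = {d, e, f, g}.


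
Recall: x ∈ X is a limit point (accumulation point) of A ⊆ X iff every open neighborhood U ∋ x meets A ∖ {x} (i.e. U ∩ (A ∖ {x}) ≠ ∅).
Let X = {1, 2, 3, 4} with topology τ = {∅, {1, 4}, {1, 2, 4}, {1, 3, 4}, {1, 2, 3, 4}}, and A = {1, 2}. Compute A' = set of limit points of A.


A' = {2, 3, 4}

For each x ∈ X, list the open sets U ∈ τ with x ∈ U, then check whether U ∩ (A ∖ {x}) ≠ ∅ for every such U.
  x = 1: open {1, 4} ∋ x has {1, 4} ∩ (A ∖ {1}) = ∅, so x is NOT a limit point.
  x = 2: opens ∋ x are {1, 2, 4}, {1, 2, 3, 4}; each meets A ∖ {2}, so x IS a limit point.
  x = 3: opens ∋ x are {1, 3, 4}, {1, 2, 3, 4}; each meets A ∖ {3}, so x IS a limit point.
  x = 4: opens ∋ x are {1, 4}, {1, 2, 4}, {1, 3, 4}, {1, 2, 3, 4}; each meets A ∖ {4}, so x IS a limit point.
Collecting: A' = {2, 3, 4}.


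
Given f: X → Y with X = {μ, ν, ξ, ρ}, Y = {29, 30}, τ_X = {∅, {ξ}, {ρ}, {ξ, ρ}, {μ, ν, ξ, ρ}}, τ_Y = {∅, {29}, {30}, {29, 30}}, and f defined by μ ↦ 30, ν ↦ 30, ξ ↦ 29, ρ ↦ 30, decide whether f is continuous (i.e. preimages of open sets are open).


f is NOT continuous.

Compute f^{-1}(U) for each U ∈ τ_Y:
  U = ∅: f^{-1}(U) = ∅ ∈ τ_X ✓.
  U = {29}: f^{-1}(U) = {ξ} ∈ τ_X ✓.
  U = {30}: f^{-1}(U) = {μ, ν, ρ} ∉ τ_X ✗.
  U = {29, 30}: f^{-1}(U) = {μ, ν, ξ, ρ} ∈ τ_X ✓.
Found U = {30} with f^{-1}(U) = {μ, ν, ρ} not in τ_X. Therefore f is NOT continuous.


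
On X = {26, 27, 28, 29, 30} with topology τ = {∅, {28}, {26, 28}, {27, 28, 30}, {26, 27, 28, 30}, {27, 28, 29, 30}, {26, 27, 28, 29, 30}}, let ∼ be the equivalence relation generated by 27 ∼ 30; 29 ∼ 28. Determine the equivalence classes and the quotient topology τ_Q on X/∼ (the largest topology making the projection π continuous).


X/∼ = {[26], [27=30], [28=29]}; |τ_Q| = 3.

Equivalence classes: [26], [27=30], [28=29].
Quotient map π: X → X/∼ sends 26 ↦ [26], 27 ↦ [27=30], 28 ↦ [28=29], 29 ↦ [28=29], 30 ↦ [27=30].
For each subset V ⊆ X/∼, compute π^{-1}(V) ⊆ X and check whether π^{-1}(V) ∈ τ. V is open in τ_Q iff π^{-1}(V) ∈ τ.
  V = {}: π^{-1}(V) = ∅ ∈ τ ✓.
  V = {[26]}: π^{-1}(V) = {26} ∉ τ ✗.
  V = {[27=30]}: π^{-1}(V) = {27, 30} ∉ τ ✗.
  V = {[26], [27=30]}: π^{-1}(V) = {26, 27, 30} ∉ τ ✗.
  V = {[28=29]}: π^{-1}(V) = {28, 29} ∉ τ ✗.
  V = {[26], [28=29]}: π^{-1}(V) = {26, 28, 29} ∉ τ ✗.
  V = {[27=30], [28=29]}: π^{-1}(V) = {27, 28, 29, 30} ∈ τ ✓.
  V = {[26], [27=30], [28=29]}: π^{-1}(V) = {26, 27, 28, 29, 30} ∈ τ ✓.
Open sets in the quotient: τ_Q = {{}, {[27=30], [28=29]}, {[26], [27=30], [28=29]}} (3 elements).


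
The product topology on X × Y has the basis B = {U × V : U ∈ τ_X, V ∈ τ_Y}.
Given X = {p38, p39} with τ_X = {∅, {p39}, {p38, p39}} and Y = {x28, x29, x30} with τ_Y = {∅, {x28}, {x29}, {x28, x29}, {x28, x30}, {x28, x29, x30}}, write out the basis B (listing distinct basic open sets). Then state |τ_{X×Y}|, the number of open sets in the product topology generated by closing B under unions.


Basis B = {∅ × ∅, {p39} × {x28}, {p39} × {x29}, {p38, p39} × {x28}, {p38, p39} × {x29}, {p39} × {x28, x29}, {p39} × {x28, x30}, {p39} × {x28, x29, x30}, {p38, p39} × {x28, x29}, {p38, p39} × {x28, x30}, {p38, p39} × {x28, x29, x30}}; |τ_{X×Y}| = 18.

Enumerate products U × V with U ∈ τ_X, V ∈ τ_Y (deduplicated):
  ∅ × ∅ = {} (∅)
  {p39} × {x28} = {(p39,x28)}
  {p39} × {x29} = {(p39,x29)}
  {p38, p39} × {x28} = {(p38,x28), (p39,x28)}
  {p38, p39} × {x29} = {(p38,x29), (p39,x29)}
  {p39} × {x28, x29} = {(p39,x28), (p39,x29)}
  {p39} × {x28, x30} = {(p39,x28), (p39,x30)}
  {p39} × {x28, x29, x30} = {(p39,x28), (p39,x29), (p39,x30)}
  {p38, p39} × {x28, x29} = {(p38,x28), (p38,x29), (p39,x28), (p39,x29)}
  {p38, p39} × {x28, x30} = {(p38,x28), (p38,x30), (p39,x28), (p39,x30)}
  {p38, p39} × {x28, x29, x30} = {(p38,x28), (p38,x29), (p38,x30), (p39,x28), (p39,x29), (p39,x30)}
These 11 distinct sets form the basis B.
Close under arbitrary unions to get τ_{X×Y}; counting gives |τ_{X×Y}| = 18.


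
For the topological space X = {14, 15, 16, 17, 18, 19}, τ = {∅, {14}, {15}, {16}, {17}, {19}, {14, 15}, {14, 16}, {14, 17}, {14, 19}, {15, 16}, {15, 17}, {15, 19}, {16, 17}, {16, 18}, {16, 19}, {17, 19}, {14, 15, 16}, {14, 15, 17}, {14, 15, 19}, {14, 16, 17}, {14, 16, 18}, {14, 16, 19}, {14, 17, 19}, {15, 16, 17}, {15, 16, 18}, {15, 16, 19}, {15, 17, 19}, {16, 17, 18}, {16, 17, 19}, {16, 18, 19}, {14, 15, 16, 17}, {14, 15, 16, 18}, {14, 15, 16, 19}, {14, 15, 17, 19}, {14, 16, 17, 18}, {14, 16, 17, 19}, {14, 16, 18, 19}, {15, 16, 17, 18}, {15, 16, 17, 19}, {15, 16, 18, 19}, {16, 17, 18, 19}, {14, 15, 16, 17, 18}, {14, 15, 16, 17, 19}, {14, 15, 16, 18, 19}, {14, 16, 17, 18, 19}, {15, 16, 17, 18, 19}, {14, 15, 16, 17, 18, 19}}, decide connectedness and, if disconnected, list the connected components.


(X, τ) is disconnected; components = [{14}, {15}, {17}, {19}, {16, 18}].

Find clopen sets (U ∈ τ with X ∖ U ∈ τ):
  U = ∅, X ∖ U = {14, 15, 16, 17, 18, 19} — both open, so U is clopen.
  U = {14}, X ∖ U = {15, 16, 17, 18, 19} — both open, so U is clopen.
  U = {15}, X ∖ U = {14, 16, 17, 18, 19} — both open, so U is clopen.
  U = {17}, X ∖ U = {14, 15, 16, 18, 19} — both open, so U is clopen.
  U = {19}, X ∖ U = {14, 15, 16, 17, 18} — both open, so U is clopen.
  U = {14, 15}, X ∖ U = {16, 17, 18, 19} — both open, so U is clopen.
  U = {14, 17}, X ∖ U = {15, 16, 18, 19} — both open, so U is clopen.
  U = {14, 19}, X ∖ U = {15, 16, 17, 18} — both open, so U is clopen.
  U = {15, 17}, X ∖ U = {14, 16, 18, 19} — both open, so U is clopen.
  U = {15, 19}, X ∖ U = {14, 16, 17, 18} — both open, so U is clopen.
  U = {16, 18}, X ∖ U = {14, 15, 17, 19} — both open, so U is clopen.
  U = {17, 19}, X ∖ U = {14, 15, 16, 18} — both open, so U is clopen.
  U = {14, 15, 17}, X ∖ U = {16, 18, 19} — both open, so U is clopen.
  U = {14, 15, 19}, X ∖ U = {16, 17, 18} — both open, so U is clopen.
  U = {14, 16, 18}, X ∖ U = {15, 17, 19} — both open, so U is clopen.
  U = {14, 17, 19}, X ∖ U = {15, 16, 18} — both open, so U is clopen.
  U = {15, 16, 18}, X ∖ U = {14, 17, 19} — both open, so U is clopen.
  U = {15, 17, 19}, X ∖ U = {14, 16, 18} — both open, so U is clopen.
  U = {16, 17, 18}, X ∖ U = {14, 15, 19} — both open, so U is clopen.
  U = {16, 18, 19}, X ∖ U = {14, 15, 17} — both open, so U is clopen.
  U = {14, 15, 16, 18}, X ∖ U = {17, 19} — both open, so U is clopen.
  U = {14, 15, 17, 19}, X ∖ U = {16, 18} — both open, so U is clopen.
  U = {14, 16, 17, 18}, X ∖ U = {15, 19} — both open, so U is clopen.
  U = {14, 16, 18, 19}, X ∖ U = {15, 17} — both open, so U is clopen.
  U = {15, 16, 17, 18}, X ∖ U = {14, 19} — both open, so U is clopen.
  U = {15, 16, 18, 19}, X ∖ U = {14, 17} — both open, so U is clopen.
  U = {16, 17, 18, 19}, X ∖ U = {14, 15} — both open, so U is clopen.
  U = {14, 15, 16, 17, 18}, X ∖ U = {19} — both open, so U is clopen.
  U = {14, 15, 16, 18, 19}, X ∖ U = {17} — both open, so U is clopen.
  U = {14, 16, 17, 18, 19}, X ∖ U = {15} — both open, so U is clopen.
  U = {15, 16, 17, 18, 19}, X ∖ U = {14} — both open, so U is clopen.
  U = {14, 15, 16, 17, 18, 19}, X ∖ U = ∅ — both open, so U is clopen.
Nontrivial clopen(s) exist: e.g. {14, 15, 17, 19}. So (X, τ) is disconnected.
Compute connected components by grouping points that agree on all clopens:
  component: {14}
  component: {15}
  component: {17}
  component: {19}
  component: {16, 18}


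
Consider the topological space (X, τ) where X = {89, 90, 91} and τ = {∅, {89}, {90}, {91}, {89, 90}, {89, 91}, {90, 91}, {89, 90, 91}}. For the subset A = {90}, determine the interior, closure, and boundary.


int(A) = {90}, cl(A) = {90}, ∂A = ∅.

Closed sets in (X, τ) are complements of opens:
  closed(X, τ) = {∅, {89}, {90}, {91}, {89, 90}, {89, 91}, {90, 91}, {89, 90, 91}}.
int(A) = ⋃ {U ∈ τ : U ⊆ A}. Opens contained in A: ∅, {90}.
Taking the union of these: int(A) = {90}.
cl(A) = ⋂ {C closed : A ⊆ C}. Closed sets containing A: {90}, {89, 90}, {90, 91}, {89, 90, 91}.
Intersecting these: cl(A) = {90}.
∂A = cl(A) ∖ int(A) = {90} ∖ {90} = ∅.


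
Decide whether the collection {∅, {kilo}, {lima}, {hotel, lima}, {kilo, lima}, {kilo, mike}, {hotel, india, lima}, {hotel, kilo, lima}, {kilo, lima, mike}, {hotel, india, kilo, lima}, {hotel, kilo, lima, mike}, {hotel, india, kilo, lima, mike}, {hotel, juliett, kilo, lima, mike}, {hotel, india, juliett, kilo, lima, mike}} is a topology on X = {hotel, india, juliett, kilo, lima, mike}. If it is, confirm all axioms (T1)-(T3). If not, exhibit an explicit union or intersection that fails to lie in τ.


τ IS a topology on X.

Axiom (T1): ∅ ∈ τ? Yes; X ∈ τ? Yes.
Axiom (T2/T3): check pairwise unions and intersections of members of τ.
All pairwise intersections and unions checked — each lies in τ. Therefore τ satisfies (T1), (T2), (T3): it IS a topology on X.


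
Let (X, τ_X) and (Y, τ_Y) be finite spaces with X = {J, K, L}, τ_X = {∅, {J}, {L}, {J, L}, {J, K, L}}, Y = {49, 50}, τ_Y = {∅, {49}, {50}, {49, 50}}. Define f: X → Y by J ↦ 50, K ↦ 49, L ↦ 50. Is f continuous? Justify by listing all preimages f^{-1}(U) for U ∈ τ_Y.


f is NOT continuous.

Compute f^{-1}(U) for each U ∈ τ_Y:
  U = ∅: f^{-1}(U) = ∅ ∈ τ_X ✓.
  U = {49}: f^{-1}(U) = {K} ∉ τ_X ✗.
  U = {50}: f^{-1}(U) = {J, L} ∈ τ_X ✓.
  U = {49, 50}: f^{-1}(U) = {J, K, L} ∈ τ_X ✓.
Found U = {49} with f^{-1}(U) = {K} not in τ_X. Therefore f is NOT continuous.


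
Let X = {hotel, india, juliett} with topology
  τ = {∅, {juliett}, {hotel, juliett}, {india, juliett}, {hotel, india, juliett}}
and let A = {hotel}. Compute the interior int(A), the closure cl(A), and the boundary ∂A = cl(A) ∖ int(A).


int(A) = ∅, cl(A) = {hotel}, ∂A = {hotel}.

Closed sets in (X, τ) are complements of opens:
  closed(X, τ) = {∅, {hotel}, {india}, {hotel, india}, {hotel, india, juliett}}.
int(A) = ⋃ {U ∈ τ : U ⊆ A}. Opens contained in A: ∅.
Taking the union of these: int(A) = ∅.
cl(A) = ⋂ {C closed : A ⊆ C}. Closed sets containing A: {hotel}, {hotel, india}, {hotel, india, juliett}.
Intersecting these: cl(A) = {hotel}.
∂A = cl(A) ∖ int(A) = {hotel} ∖ ∅ = {hotel}.


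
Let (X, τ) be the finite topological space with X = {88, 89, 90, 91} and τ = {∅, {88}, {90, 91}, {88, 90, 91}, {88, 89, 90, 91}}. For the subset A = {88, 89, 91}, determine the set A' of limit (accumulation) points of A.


A' = {89, 90}

For each x ∈ X, list the open sets U ∈ τ with x ∈ U, then check whether U ∩ (A ∖ {x}) ≠ ∅ for every such U.
  x = 88: open {88} ∋ x has {88} ∩ (A ∖ {88}) = ∅, so x is NOT a limit point.
  x = 89: opens ∋ x are {88, 89, 90, 91}; each meets A ∖ {89}, so x IS a limit point.
  x = 90: opens ∋ x are {90, 91}, {88, 90, 91}, {88, 89, 90, 91}; each meets A ∖ {90}, so x IS a limit point.
  x = 91: open {90, 91} ∋ x has {90, 91} ∩ (A ∖ {91}) = ∅, so x is NOT a limit point.
Collecting: A' = {89, 90}.


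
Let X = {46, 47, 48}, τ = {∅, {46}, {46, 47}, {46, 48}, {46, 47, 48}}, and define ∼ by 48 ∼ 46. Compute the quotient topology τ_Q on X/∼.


X/∼ = {[46=48], [47]}; |τ_Q| = 3.

Equivalence classes: [46=48], [47].
Quotient map π: X → X/∼ sends 46 ↦ [46=48], 47 ↦ [47], 48 ↦ [46=48].
For each subset V ⊆ X/∼, compute π^{-1}(V) ⊆ X and check whether π^{-1}(V) ∈ τ. V is open in τ_Q iff π^{-1}(V) ∈ τ.
  V = {}: π^{-1}(V) = ∅ ∈ τ ✓.
  V = {[46=48]}: π^{-1}(V) = {46, 48} ∈ τ ✓.
  V = {[47]}: π^{-1}(V) = {47} ∉ τ ✗.
  V = {[46=48], [47]}: π^{-1}(V) = {46, 47, 48} ∈ τ ✓.
Open sets in the quotient: τ_Q = {{}, {[46=48]}, {[46=48], [47]}} (3 elements).


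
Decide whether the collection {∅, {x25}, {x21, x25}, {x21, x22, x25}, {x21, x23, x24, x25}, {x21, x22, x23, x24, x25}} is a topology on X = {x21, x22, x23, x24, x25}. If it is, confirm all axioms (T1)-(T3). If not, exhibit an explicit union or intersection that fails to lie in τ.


τ IS a topology on X.

Axiom (T1): ∅ ∈ τ? Yes; X ∈ τ? Yes.
Axiom (T2/T3): check pairwise unions and intersections of members of τ.
All pairwise intersections and unions checked — each lies in τ. Therefore τ satisfies (T1), (T2), (T3): it IS a topology on X.


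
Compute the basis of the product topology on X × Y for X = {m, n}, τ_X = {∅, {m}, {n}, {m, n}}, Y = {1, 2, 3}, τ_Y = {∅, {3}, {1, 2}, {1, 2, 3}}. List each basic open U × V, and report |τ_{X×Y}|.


Basis B = {∅ × ∅, {m} × {3}, {n} × {3}, {m} × {1, 2}, {m, n} × {3}, {n} × {1, 2}, {m} × {1, 2, 3}, {n} × {1, 2, 3}, {m, n} × {1, 2}, {m, n} × {1, 2, 3}}; |τ_{X×Y}| = 16.

Enumerate products U × V with U ∈ τ_X, V ∈ τ_Y (deduplicated):
  ∅ × ∅ = {} (∅)
  {m} × {3} = {(m,3)}
  {n} × {3} = {(n,3)}
  {m} × {1, 2} = {(m,1), (m,2)}
  {m, n} × {3} = {(m,3), (n,3)}
  {n} × {1, 2} = {(n,1), (n,2)}
  {m} × {1, 2, 3} = {(m,1), (m,2), (m,3)}
  {n} × {1, 2, 3} = {(n,1), (n,2), (n,3)}
  {m, n} × {1, 2} = {(m,1), (m,2), (n,1), (n,2)}
  {m, n} × {1, 2, 3} = {(m,1), (m,2), (m,3), (n,1), (n,2), (n,3)}
These 10 distinct sets form the basis B.
Close under arbitrary unions to get τ_{X×Y}; counting gives |τ_{X×Y}| = 16.


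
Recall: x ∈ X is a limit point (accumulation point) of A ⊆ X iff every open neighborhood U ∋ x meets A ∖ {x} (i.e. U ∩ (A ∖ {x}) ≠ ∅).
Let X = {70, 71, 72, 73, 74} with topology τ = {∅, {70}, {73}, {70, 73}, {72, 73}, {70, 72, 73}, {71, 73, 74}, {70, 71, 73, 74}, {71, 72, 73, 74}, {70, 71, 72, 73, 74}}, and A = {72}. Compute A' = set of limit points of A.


A' = ∅

For each x ∈ X, list the open sets U ∈ τ with x ∈ U, then check whether U ∩ (A ∖ {x}) ≠ ∅ for every such U.
  x = 70: open {70} ∋ x has {70} ∩ (A ∖ {70}) = ∅, so x is NOT a limit point.
  x = 71: open {71, 73, 74} ∋ x has {71, 73, 74} ∩ (A ∖ {71}) = ∅, so x is NOT a limit point.
  x = 72: open {72, 73} ∋ x has {72, 73} ∩ (A ∖ {72}) = ∅, so x is NOT a limit point.
  x = 73: open {73} ∋ x has {73} ∩ (A ∖ {73}) = ∅, so x is NOT a limit point.
  x = 74: open {71, 73, 74} ∋ x has {71, 73, 74} ∩ (A ∖ {74}) = ∅, so x is NOT a limit point.
Collecting: A' = ∅.


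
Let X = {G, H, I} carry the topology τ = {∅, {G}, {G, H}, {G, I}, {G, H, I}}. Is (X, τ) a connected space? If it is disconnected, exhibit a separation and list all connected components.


(X, τ) is connected.

Find clopen sets (U ∈ τ with X ∖ U ∈ τ):
  U = ∅, X ∖ U = {G, H, I} — both open, so U is clopen.
  U = {G, H, I}, X ∖ U = ∅ — both open, so U is clopen.
Only trivial clopens (∅ and X) exist, so (X, τ) is connected.
Compute connected components by grouping points that agree on all clopens:
  component: {G, H, I}


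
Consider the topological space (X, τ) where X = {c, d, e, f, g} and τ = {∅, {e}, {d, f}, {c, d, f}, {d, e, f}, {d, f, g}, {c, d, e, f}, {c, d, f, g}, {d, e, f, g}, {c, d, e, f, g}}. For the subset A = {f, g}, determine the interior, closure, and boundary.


int(A) = ∅, cl(A) = {c, d, f, g}, ∂A = {c, d, f, g}.

Closed sets in (X, τ) are complements of opens:
  closed(X, τ) = {∅, {c}, {e}, {g}, {c, e}, {c, g}, {e, g}, {c, e, g}, {c, d, f, g}, {c, d, e, f, g}}.
int(A) = ⋃ {U ∈ τ : U ⊆ A}. Opens contained in A: ∅.
Taking the union of these: int(A) = ∅.
cl(A) = ⋂ {C closed : A ⊆ C}. Closed sets containing A: {c, d, f, g}, {c, d, e, f, g}.
Intersecting these: cl(A) = {c, d, f, g}.
∂A = cl(A) ∖ int(A) = {c, d, f, g} ∖ ∅ = {c, d, f, g}.


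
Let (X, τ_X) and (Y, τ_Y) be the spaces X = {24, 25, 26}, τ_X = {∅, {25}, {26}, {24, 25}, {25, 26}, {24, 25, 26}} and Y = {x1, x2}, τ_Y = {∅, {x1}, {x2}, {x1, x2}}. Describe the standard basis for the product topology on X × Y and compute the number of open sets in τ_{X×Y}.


Basis B = {∅ × ∅, {25} × {x1}, {25} × {x2}, {26} × {x1}, {26} × {x2}, {24, 25} × {x1}, {24, 25} × {x2}, {25} × {x1, x2}, {25, 26} × {x1}, {25, 26} × {x2}, {26} × {x1, x2}, {24, 25, 26} × {x1}, {24, 25, 26} × {x2}, {24, 25} × {x1, x2}, {25, 26} × {x1, x2}, {24, 25, 26} × {x1, x2}}; |τ_{X×Y}| = 36.

Enumerate products U × V with U ∈ τ_X, V ∈ τ_Y (deduplicated):
  ∅ × ∅ = {} (∅)
  {25} × {x1} = {(25,x1)}
  {25} × {x2} = {(25,x2)}
  {26} × {x1} = {(26,x1)}
  {26} × {x2} = {(26,x2)}
  {24, 25} × {x1} = {(24,x1), (25,x1)}
  {24, 25} × {x2} = {(24,x2), (25,x2)}
  {25} × {x1, x2} = {(25,x1), (25,x2)}
  {25, 26} × {x1} = {(25,x1), (26,x1)}
  {25, 26} × {x2} = {(25,x2), (26,x2)}
  {26} × {x1, x2} = {(26,x1), (26,x2)}
  {24, 25, 26} × {x1} = {(24,x1), (25,x1), (26,x1)}
  {24, 25, 26} × {x2} = {(24,x2), (25,x2), (26,x2)}
  {24, 25} × {x1, x2} = {(24,x1), (24,x2), (25,x1), (25,x2)}
  {25, 26} × {x1, x2} = {(25,x1), (25,x2), (26,x1), (26,x2)}
  {24, 25, 26} × {x1, x2} = {(24,x1), (24,x2), (25,x1), (25,x2), (26,x1), (26,x2)}
These 16 distinct sets form the basis B.
Close under arbitrary unions to get τ_{X×Y}; counting gives |τ_{X×Y}| = 36.


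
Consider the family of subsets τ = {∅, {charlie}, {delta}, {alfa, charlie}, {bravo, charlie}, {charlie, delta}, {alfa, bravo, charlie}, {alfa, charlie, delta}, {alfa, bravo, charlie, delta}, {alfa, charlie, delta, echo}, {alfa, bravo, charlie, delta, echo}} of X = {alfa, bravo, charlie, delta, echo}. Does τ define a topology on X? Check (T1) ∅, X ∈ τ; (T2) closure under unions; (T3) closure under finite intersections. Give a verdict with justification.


τ is NOT a topology on X.

Axiom (T1): ∅ ∈ τ? Yes; X ∈ τ? Yes.
Axiom (T2/T3): check pairwise unions and intersections of members of τ.
Counterexample for (T2): {delta} ∪ {bravo, charlie} = {bravo, charlie, delta} ∉ τ. Therefore τ is NOT a topology.


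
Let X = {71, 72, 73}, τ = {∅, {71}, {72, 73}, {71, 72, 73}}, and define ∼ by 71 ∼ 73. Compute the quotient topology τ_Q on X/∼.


X/∼ = {[71=73], [72]}; |τ_Q| = 2.

Equivalence classes: [71=73], [72].
Quotient map π: X → X/∼ sends 71 ↦ [71=73], 72 ↦ [72], 73 ↦ [71=73].
For each subset V ⊆ X/∼, compute π^{-1}(V) ⊆ X and check whether π^{-1}(V) ∈ τ. V is open in τ_Q iff π^{-1}(V) ∈ τ.
  V = {}: π^{-1}(V) = ∅ ∈ τ ✓.
  V = {[71=73]}: π^{-1}(V) = {71, 73} ∉ τ ✗.
  V = {[72]}: π^{-1}(V) = {72} ∉ τ ✗.
  V = {[71=73], [72]}: π^{-1}(V) = {71, 72, 73} ∈ τ ✓.
Open sets in the quotient: τ_Q = {{}, {[71=73], [72]}} (2 elements).


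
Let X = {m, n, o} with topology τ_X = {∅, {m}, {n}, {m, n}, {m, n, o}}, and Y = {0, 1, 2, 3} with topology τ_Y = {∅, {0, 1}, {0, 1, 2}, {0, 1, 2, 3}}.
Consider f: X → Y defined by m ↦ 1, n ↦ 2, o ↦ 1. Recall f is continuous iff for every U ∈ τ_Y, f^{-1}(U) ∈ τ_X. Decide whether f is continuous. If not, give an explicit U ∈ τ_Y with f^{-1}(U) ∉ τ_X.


f is NOT continuous.

Compute f^{-1}(U) for each U ∈ τ_Y:
  U = ∅: f^{-1}(U) = ∅ ∈ τ_X ✓.
  U = {0, 1}: f^{-1}(U) = {m, o} ∉ τ_X ✗.
  U = {0, 1, 2}: f^{-1}(U) = {m, n, o} ∈ τ_X ✓.
  U = {0, 1, 2, 3}: f^{-1}(U) = {m, n, o} ∈ τ_X ✓.
Found U = {0, 1} with f^{-1}(U) = {m, o} not in τ_X. Therefore f is NOT continuous.


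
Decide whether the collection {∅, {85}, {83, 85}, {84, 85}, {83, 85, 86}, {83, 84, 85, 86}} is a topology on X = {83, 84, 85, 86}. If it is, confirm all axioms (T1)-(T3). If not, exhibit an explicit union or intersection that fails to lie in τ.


τ is NOT a topology on X.

Axiom (T1): ∅ ∈ τ? Yes; X ∈ τ? Yes.
Axiom (T2/T3): check pairwise unions and intersections of members of τ.
Counterexample for (T2): {83, 85} ∪ {84, 85} = {83, 84, 85} ∉ τ. Therefore τ is NOT a topology.


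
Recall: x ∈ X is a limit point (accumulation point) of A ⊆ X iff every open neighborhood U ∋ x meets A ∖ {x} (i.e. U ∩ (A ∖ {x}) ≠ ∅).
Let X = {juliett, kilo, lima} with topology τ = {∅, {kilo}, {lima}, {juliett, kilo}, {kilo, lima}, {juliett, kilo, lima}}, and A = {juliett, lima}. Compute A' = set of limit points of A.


A' = ∅

For each x ∈ X, list the open sets U ∈ τ with x ∈ U, then check whether U ∩ (A ∖ {x}) ≠ ∅ for every such U.
  x = juliett: open {juliett, kilo} ∋ x has {juliett, kilo} ∩ (A ∖ {juliett}) = ∅, so x is NOT a limit point.
  x = kilo: open {kilo} ∋ x has {kilo} ∩ (A ∖ {kilo}) = ∅, so x is NOT a limit point.
  x = lima: open {lima} ∋ x has {lima} ∩ (A ∖ {lima}) = ∅, so x is NOT a limit point.
Collecting: A' = ∅.


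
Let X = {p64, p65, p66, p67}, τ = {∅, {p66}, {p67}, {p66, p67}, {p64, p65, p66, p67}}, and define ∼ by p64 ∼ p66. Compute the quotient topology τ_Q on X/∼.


X/∼ = {[p64=p66], [p65], [p67]}; |τ_Q| = 3.

Equivalence classes: [p64=p66], [p65], [p67].
Quotient map π: X → X/∼ sends p64 ↦ [p64=p66], p65 ↦ [p65], p66 ↦ [p64=p66], p67 ↦ [p67].
For each subset V ⊆ X/∼, compute π^{-1}(V) ⊆ X and check whether π^{-1}(V) ∈ τ. V is open in τ_Q iff π^{-1}(V) ∈ τ.
  V = {}: π^{-1}(V) = ∅ ∈ τ ✓.
  V = {[p64=p66]}: π^{-1}(V) = {p64, p66} ∉ τ ✗.
  V = {[p65]}: π^{-1}(V) = {p65} ∉ τ ✗.
  V = {[p64=p66], [p65]}: π^{-1}(V) = {p64, p65, p66} ∉ τ ✗.
  V = {[p67]}: π^{-1}(V) = {p67} ∈ τ ✓.
  V = {[p64=p66], [p67]}: π^{-1}(V) = {p64, p66, p67} ∉ τ ✗.
  V = {[p65], [p67]}: π^{-1}(V) = {p65, p67} ∉ τ ✗.
  V = {[p64=p66], [p65], [p67]}: π^{-1}(V) = {p64, p65, p66, p67} ∈ τ ✓.
Open sets in the quotient: τ_Q = {{}, {[p67]}, {[p64=p66], [p65], [p67]}} (3 elements).


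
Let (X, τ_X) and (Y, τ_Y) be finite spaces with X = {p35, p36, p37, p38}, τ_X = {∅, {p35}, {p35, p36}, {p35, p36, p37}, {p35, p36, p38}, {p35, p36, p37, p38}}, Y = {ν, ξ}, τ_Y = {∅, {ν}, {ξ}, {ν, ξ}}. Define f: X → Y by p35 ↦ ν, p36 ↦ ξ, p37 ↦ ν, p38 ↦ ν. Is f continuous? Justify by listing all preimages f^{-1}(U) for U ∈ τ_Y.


f is NOT continuous.

Compute f^{-1}(U) for each U ∈ τ_Y:
  U = ∅: f^{-1}(U) = ∅ ∈ τ_X ✓.
  U = {ν}: f^{-1}(U) = {p35, p37, p38} ∉ τ_X ✗.
  U = {ξ}: f^{-1}(U) = {p36} ∉ τ_X ✗.
  U = {ν, ξ}: f^{-1}(U) = {p35, p36, p37, p38} ∈ τ_X ✓.
Found U = {ν} with f^{-1}(U) = {p35, p37, p38} not in τ_X. Therefore f is NOT continuous.


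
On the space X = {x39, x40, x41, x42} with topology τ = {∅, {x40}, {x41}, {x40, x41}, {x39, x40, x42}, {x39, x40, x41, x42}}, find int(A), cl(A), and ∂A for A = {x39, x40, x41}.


int(A) = {x40, x41}, cl(A) = {x39, x40, x41, x42}, ∂A = {x39, x42}.

Closed sets in (X, τ) are complements of opens:
  closed(X, τ) = {∅, {x41}, {x39, x42}, {x39, x40, x42}, {x39, x41, x42}, {x39, x40, x41, x42}}.
int(A) = ⋃ {U ∈ τ : U ⊆ A}. Opens contained in A: ∅, {x40}, {x41}, {x40, x41}.
Taking the union of these: int(A) = {x40, x41}.
cl(A) = ⋂ {C closed : A ⊆ C}. Closed sets containing A: {x39, x40, x41, x42}.
Intersecting these: cl(A) = {x39, x40, x41, x42}.
∂A = cl(A) ∖ int(A) = {x39, x40, x41, x42} ∖ {x40, x41} = {x39, x42}.


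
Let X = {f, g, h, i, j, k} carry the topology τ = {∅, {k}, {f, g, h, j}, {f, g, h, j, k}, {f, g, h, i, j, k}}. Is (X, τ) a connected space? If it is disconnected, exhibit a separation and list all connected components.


(X, τ) is connected.

Find clopen sets (U ∈ τ with X ∖ U ∈ τ):
  U = ∅, X ∖ U = {f, g, h, i, j, k} — both open, so U is clopen.
  U = {f, g, h, i, j, k}, X ∖ U = ∅ — both open, so U is clopen.
Only trivial clopens (∅ and X) exist, so (X, τ) is connected.
Compute connected components by grouping points that agree on all clopens:
  component: {f, g, h, i, j, k}


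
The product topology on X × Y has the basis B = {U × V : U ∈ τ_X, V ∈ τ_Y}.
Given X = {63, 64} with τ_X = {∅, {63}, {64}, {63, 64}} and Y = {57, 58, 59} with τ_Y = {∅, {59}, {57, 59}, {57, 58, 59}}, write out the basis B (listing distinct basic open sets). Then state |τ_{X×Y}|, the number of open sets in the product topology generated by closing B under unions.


Basis B = {∅ × ∅, {63} × {59}, {64} × {59}, {63} × {57, 59}, {63, 64} × {59}, {64} × {57, 59}, {63} × {57, 58, 59}, {64} × {57, 58, 59}, {63, 64} × {57, 59}, {63, 64} × {57, 58, 59}}; |τ_{X×Y}| = 16.

Enumerate products U × V with U ∈ τ_X, V ∈ τ_Y (deduplicated):
  ∅ × ∅ = {} (∅)
  {63} × {59} = {(63,59)}
  {64} × {59} = {(64,59)}
  {63} × {57, 59} = {(63,57), (63,59)}
  {63, 64} × {59} = {(63,59), (64,59)}
  {64} × {57, 59} = {(64,57), (64,59)}
  {63} × {57, 58, 59} = {(63,57), (63,58), (63,59)}
  {64} × {57, 58, 59} = {(64,57), (64,58), (64,59)}
  {63, 64} × {57, 59} = {(63,57), (63,59), (64,57), (64,59)}
  {63, 64} × {57, 58, 59} = {(63,57), (63,58), (63,59), (64,57), (64,58), (64,59)}
These 10 distinct sets form the basis B.
Close under arbitrary unions to get τ_{X×Y}; counting gives |τ_{X×Y}| = 16.


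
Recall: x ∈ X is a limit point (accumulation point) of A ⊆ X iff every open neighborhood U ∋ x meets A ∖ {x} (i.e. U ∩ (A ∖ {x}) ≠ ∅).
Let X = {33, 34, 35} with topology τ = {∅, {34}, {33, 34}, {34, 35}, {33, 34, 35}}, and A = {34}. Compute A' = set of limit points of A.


A' = {33, 35}

For each x ∈ X, list the open sets U ∈ τ with x ∈ U, then check whether U ∩ (A ∖ {x}) ≠ ∅ for every such U.
  x = 33: opens ∋ x are {33, 34}, {33, 34, 35}; each meets A ∖ {33}, so x IS a limit point.
  x = 34: open {34} ∋ x has {34} ∩ (A ∖ {34}) = ∅, so x is NOT a limit point.
  x = 35: opens ∋ x are {34, 35}, {33, 34, 35}; each meets A ∖ {35}, so x IS a limit point.
Collecting: A' = {33, 35}.


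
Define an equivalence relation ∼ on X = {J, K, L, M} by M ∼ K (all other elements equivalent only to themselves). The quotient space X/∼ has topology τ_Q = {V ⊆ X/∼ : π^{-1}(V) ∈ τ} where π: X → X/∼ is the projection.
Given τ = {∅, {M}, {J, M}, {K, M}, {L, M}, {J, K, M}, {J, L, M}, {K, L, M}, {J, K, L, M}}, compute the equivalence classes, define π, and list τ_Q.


X/∼ = {[J], [K=M], [L]}; |τ_Q| = 5.

Equivalence classes: [J], [K=M], [L].
Quotient map π: X → X/∼ sends J ↦ [J], K ↦ [K=M], L ↦ [L], M ↦ [K=M].
For each subset V ⊆ X/∼, compute π^{-1}(V) ⊆ X and check whether π^{-1}(V) ∈ τ. V is open in τ_Q iff π^{-1}(V) ∈ τ.
  V = {}: π^{-1}(V) = ∅ ∈ τ ✓.
  V = {[J]}: π^{-1}(V) = {J} ∉ τ ✗.
  V = {[K=M]}: π^{-1}(V) = {K, M} ∈ τ ✓.
  V = {[J], [K=M]}: π^{-1}(V) = {J, K, M} ∈ τ ✓.
  V = {[L]}: π^{-1}(V) = {L} ∉ τ ✗.
  V = {[J], [L]}: π^{-1}(V) = {J, L} ∉ τ ✗.
  V = {[K=M], [L]}: π^{-1}(V) = {K, L, M} ∈ τ ✓.
  V = {[J], [K=M], [L]}: π^{-1}(V) = {J, K, L, M} ∈ τ ✓.
Open sets in the quotient: τ_Q = {{}, {[K=M]}, {[J], [K=M]}, {[K=M], [L]}, {[J], [K=M], [L]}} (5 elements).


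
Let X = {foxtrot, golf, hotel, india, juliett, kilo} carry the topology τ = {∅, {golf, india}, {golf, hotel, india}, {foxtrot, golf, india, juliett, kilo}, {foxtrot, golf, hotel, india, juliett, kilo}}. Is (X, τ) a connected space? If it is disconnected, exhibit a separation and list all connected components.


(X, τ) is connected.

Find clopen sets (U ∈ τ with X ∖ U ∈ τ):
  U = ∅, X ∖ U = {foxtrot, golf, hotel, india, juliett, kilo} — both open, so U is clopen.
  U = {foxtrot, golf, hotel, india, juliett, kilo}, X ∖ U = ∅ — both open, so U is clopen.
Only trivial clopens (∅ and X) exist, so (X, τ) is connected.
Compute connected components by grouping points that agree on all clopens:
  component: {foxtrot, golf, hotel, india, juliett, kilo}


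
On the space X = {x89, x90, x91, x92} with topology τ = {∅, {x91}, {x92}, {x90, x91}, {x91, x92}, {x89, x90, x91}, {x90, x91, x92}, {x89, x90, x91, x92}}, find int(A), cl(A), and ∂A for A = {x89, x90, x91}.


int(A) = {x89, x90, x91}, cl(A) = {x89, x90, x91}, ∂A = ∅.

Closed sets in (X, τ) are complements of opens:
  closed(X, τ) = {∅, {x89}, {x92}, {x89, x90}, {x89, x92}, {x89, x90, x91}, {x89, x90, x92}, {x89, x90, x91, x92}}.
int(A) = ⋃ {U ∈ τ : U ⊆ A}. Opens contained in A: ∅, {x91}, {x90, x91}, {x89, x90, x91}.
Taking the union of these: int(A) = {x89, x90, x91}.
cl(A) = ⋂ {C closed : A ⊆ C}. Closed sets containing A: {x89, x90, x91}, {x89, x90, x91, x92}.
Intersecting these: cl(A) = {x89, x90, x91}.
∂A = cl(A) ∖ int(A) = {x89, x90, x91} ∖ {x89, x90, x91} = ∅.


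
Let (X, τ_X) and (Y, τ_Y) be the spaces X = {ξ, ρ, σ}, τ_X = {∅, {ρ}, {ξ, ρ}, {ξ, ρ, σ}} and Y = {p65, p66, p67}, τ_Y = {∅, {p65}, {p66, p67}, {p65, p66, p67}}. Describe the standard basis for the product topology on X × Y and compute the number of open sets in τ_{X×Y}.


Basis B = {∅ × ∅, {ρ} × {p65}, {ξ, ρ} × {p65}, {ρ} × {p66, p67}, {ξ, ρ, σ} × {p65}, {ρ} × {p65, p66, p67}, {ξ, ρ} × {p66, p67}, {ξ, ρ} × {p65, p66, p67}, {ξ, ρ, σ} × {p66, p67}, {ξ, ρ, σ} × {p65, p66, p67}}; |τ_{X×Y}| = 16.

Enumerate products U × V with U ∈ τ_X, V ∈ τ_Y (deduplicated):
  ∅ × ∅ = {} (∅)
  {ρ} × {p65} = {(ρ,p65)}
  {ξ, ρ} × {p65} = {(ξ,p65), (ρ,p65)}
  {ρ} × {p66, p67} = {(ρ,p66), (ρ,p67)}
  {ξ, ρ, σ} × {p65} = {(ξ,p65), (ρ,p65), (σ,p65)}
  {ρ} × {p65, p66, p67} = {(ρ,p65), (ρ,p66), (ρ,p67)}
  {ξ, ρ} × {p66, p67} = {(ξ,p66), (ξ,p67), (ρ,p66), (ρ,p67)}
  {ξ, ρ} × {p65, p66, p67} = {(ξ,p65), (ξ,p66), (ξ,p67), (ρ,p65), (ρ,p66), (ρ,p67)}
  {ξ, ρ, σ} × {p66, p67} = {(ξ,p66), (ξ,p67), (ρ,p66), (ρ,p67), (σ,p66), (σ,p67)}
  {ξ, ρ, σ} × {p65, p66, p67} = {(ξ,p65), (ξ,p66), (ξ,p67), (ρ,p65), (ρ,p66), (ρ,p67), (σ,p65), (σ,p66), (σ,p67)}
These 10 distinct sets form the basis B.
Close under arbitrary unions to get τ_{X×Y}; counting gives |τ_{X×Y}| = 16.
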